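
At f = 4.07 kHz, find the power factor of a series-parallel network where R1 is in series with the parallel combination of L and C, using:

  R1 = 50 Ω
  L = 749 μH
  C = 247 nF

Step 1 — Angular frequency: ω = 2π·f = 2π·4070 = 2.557e+04 rad/s.
Step 2 — Component impedances:
  R1: Z = R = 50 Ω
  L: Z = jωL = j·2.557e+04·0.000749 = 0 + j19.15 Ω
  C: Z = 1/(jωC) = -j/(ω·C) = 0 - j158.3 Ω
Step 3 — Parallel branch: L || C = 1/(1/L + 1/C) = 0 + j21.79 Ω.
Step 4 — Series with R1: Z_total = R1 + (L || C) = 50 + j21.79 Ω = 54.54∠23.5° Ω.
Step 5 — Power factor: PF = cos(φ) = Re(Z)/|Z| = 50/54.542 = 0.9167.
Step 6 — Type: Im(Z) = 21.79 ⇒ lagging (phase φ = 23.5°).

PF = 0.9167 (lagging, φ = 23.5°)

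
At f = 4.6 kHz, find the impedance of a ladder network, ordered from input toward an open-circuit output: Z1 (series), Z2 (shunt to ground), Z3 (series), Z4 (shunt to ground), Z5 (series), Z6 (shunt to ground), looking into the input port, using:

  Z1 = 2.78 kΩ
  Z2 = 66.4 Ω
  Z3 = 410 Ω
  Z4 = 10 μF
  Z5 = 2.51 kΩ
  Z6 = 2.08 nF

Step 1 — Angular frequency: ω = 2π·f = 2π·4600 = 2.89e+04 rad/s.
Step 2 — Component impedances:
  Z1: Z = R = 2780 Ω
  Z2: Z = R = 66.4 Ω
  Z3: Z = R = 410 Ω
  Z4: Z = 1/(jωC) = -j/(ω·C) = 0 - j3.46 Ω
  Z5: Z = R = 2510 Ω
  Z6: Z = 1/(jωC) = -j/(ω·C) = 0 - j1.663e+04 Ω
Step 3 — Ladder network (open output): work backward from the far end, alternating series and parallel combinations. Z_in = 2837 - j0.0672 Ω = 2837∠-0.0° Ω.

Z = 2837 - j0.0672 Ω = 2837∠-0.0° Ω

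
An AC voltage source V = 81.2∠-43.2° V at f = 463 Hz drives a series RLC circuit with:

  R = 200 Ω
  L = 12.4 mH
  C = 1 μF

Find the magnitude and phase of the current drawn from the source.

Step 1 — Angular frequency: ω = 2π·f = 2π·463 = 2909 rad/s.
Step 2 — Component impedances:
  R: Z = R = 200 Ω
  L: Z = jωL = j·2909·0.0124 = 0 + j36.07 Ω
  C: Z = 1/(jωC) = -j/(ω·C) = 0 - j343.7 Ω
Step 3 — Series combination: Z_total = R + L + C = 200 - j307.7 Ω = 367∠-57.0° Ω.
Step 4 — Source phasor: V = 81.2∠-43.2° V = 59.19 - j55.59 V.
Step 5 — Ohm's law: I = V / Z_total = (59.19 - j55.59) / (200 - j307.7) = 0.2149 + j0.05269 A.
Step 6 — Convert to polar: |I| = 0.2213 A, ∠I = 13.8°.

I = 0.2213∠13.8° A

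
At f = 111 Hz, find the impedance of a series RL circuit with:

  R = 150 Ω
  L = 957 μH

Step 1 — Angular frequency: ω = 2π·f = 2π·111 = 697.4 rad/s.
Step 2 — Component impedances:
  R: Z = R = 150 Ω
  L: Z = jωL = j·697.4·0.000957 = 0 + j0.6674 Ω
Step 3 — Series combination: Z_total = R + L = 150 + j0.6674 Ω = 150∠0.3° Ω.

Z = 150 + j0.6674 Ω = 150∠0.3° Ω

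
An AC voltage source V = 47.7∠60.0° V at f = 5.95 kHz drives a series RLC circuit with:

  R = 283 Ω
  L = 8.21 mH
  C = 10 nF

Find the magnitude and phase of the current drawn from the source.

Step 1 — Angular frequency: ω = 2π·f = 2π·5950 = 3.738e+04 rad/s.
Step 2 — Component impedances:
  R: Z = R = 283 Ω
  L: Z = jωL = j·3.738e+04·0.00821 = 0 + j306.9 Ω
  C: Z = 1/(jωC) = -j/(ω·C) = 0 - j2675 Ω
Step 3 — Series combination: Z_total = R + L + C = 283 - j2368 Ω = 2385∠-83.2° Ω.
Step 4 — Source phasor: V = 47.7∠60.0° V = 23.85 + j41.31 V.
Step 5 — Ohm's law: I = V / Z_total = (23.85 + j41.31) / (283 - j2368) = -0.01601 + j0.01199 A.
Step 6 — Convert to polar: |I| = 0.02 A, ∠I = 143.2°.

I = 0.02∠143.2° A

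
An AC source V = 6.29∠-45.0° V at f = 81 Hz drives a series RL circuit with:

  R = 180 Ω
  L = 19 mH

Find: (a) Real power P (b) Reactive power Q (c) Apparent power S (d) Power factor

Step 1 — Angular frequency: ω = 2π·f = 2π·81 = 508.9 rad/s.
Step 2 — Component impedances:
  R: Z = R = 180 Ω
  L: Z = jωL = j·508.9·0.019 = 0 + j9.67 Ω
Step 3 — Series combination: Z_total = R + L = 180 + j9.67 Ω = 180.3∠3.1° Ω.
Step 4 — Source phasor: V = 6.29∠-45.0° V = 4.448 - j4.448 V.
Step 5 — Current: I = V / Z = 0.02331 - j0.02596 A = 0.03489∠-48.1° A.
Step 6 — Complex power: S = V·I* = 0.2192 + j0.01177 VA.
Step 7 — Real power: P = Re(S) = 0.2192 W.
Step 8 — Reactive power: Q = Im(S) = 0.01177 VAR.
Step 9 — Apparent power: |S| = 0.2195 VA.
Step 10 — Power factor: PF = P/|S| = 0.9986 (lagging).

(a) P = 0.2192 W  (b) Q = 0.01177 VAR  (c) S = 0.2195 VA  (d) PF = 0.9986 (lagging)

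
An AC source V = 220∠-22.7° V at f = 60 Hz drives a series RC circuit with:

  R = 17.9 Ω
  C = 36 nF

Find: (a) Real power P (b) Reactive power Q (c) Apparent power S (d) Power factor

Step 1 — Angular frequency: ω = 2π·f = 2π·60 = 377 rad/s.
Step 2 — Component impedances:
  R: Z = R = 17.9 Ω
  C: Z = 1/(jωC) = -j/(ω·C) = 0 - j7.368e+04 Ω
Step 3 — Series combination: Z_total = R + C = 17.9 - j7.368e+04 Ω = 7.368e+04∠-90.0° Ω.
Step 4 — Source phasor: V = 220∠-22.7° V = 203 - j84.9 V.
Step 5 — Current: I = V / Z = 0.001153 + j0.002754 A = 0.002986∠67.3° A.
Step 6 — Complex power: S = V·I* = 0.0001596 - j0.6569 VA.
Step 7 — Real power: P = Re(S) = 0.0001596 W.
Step 8 — Reactive power: Q = Im(S) = -0.6569 VAR.
Step 9 — Apparent power: |S| = 0.6569 VA.
Step 10 — Power factor: PF = P/|S| = 0.0002429 (leading).

(a) P = 0.0001596 W  (b) Q = -0.6569 VAR  (c) S = 0.6569 VA  (d) PF = 0.0002429 (leading)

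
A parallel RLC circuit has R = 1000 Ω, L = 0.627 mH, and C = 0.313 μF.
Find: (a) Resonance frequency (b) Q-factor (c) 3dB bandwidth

Step 1 — Resonance: ω₀ = 1/√(LC) = 1/√(0.000627·3.13e-07) = 7.138e+04 rad/s.
Step 2 — f₀ = ω₀/(2π) = 1.136e+04 Hz.
Step 3 — Parallel Q: Q = R/(ω₀L) = 1000/(7.138e+04·0.000627) = 22.34.
Step 4 — Bandwidth: Δω = ω₀/Q = 3195 rad/s; BW = Δω/(2π) = 508.5 Hz.

(a) f₀ = 1.136e+04 Hz  (b) Q = 22.34  (c) BW = 508.5 Hz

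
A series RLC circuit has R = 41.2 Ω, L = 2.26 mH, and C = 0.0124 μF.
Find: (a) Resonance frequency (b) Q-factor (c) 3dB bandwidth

Step 1 — Resonance condition Im(Z)=0 gives ω₀ = 1/√(LC).
Step 2 — ω₀ = 1/√(0.00226·1.24e-08) = 1.889e+05 rad/s.
Step 3 — f₀ = ω₀/(2π) = 3.006e+04 Hz.
Step 4 — Series Q: Q = ω₀L/R = 1.889e+05·0.00226/41.2 = 10.36.
Step 5 — 3dB bandwidth: Δω = ω₀/Q = 1.823e+04 rad/s; BW = Δω/(2π) = 2901 Hz.

(a) f₀ = 3.006e+04 Hz  (b) Q = 10.36  (c) BW = 2901 Hz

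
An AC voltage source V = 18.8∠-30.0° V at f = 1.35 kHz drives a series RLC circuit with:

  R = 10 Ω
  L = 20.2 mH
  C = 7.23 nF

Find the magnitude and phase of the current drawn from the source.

Step 1 — Angular frequency: ω = 2π·f = 2π·1350 = 8482 rad/s.
Step 2 — Component impedances:
  R: Z = R = 10 Ω
  L: Z = jωL = j·8482·0.0202 = 0 + j171.3 Ω
  C: Z = 1/(jωC) = -j/(ω·C) = 0 - j1.631e+04 Ω
Step 3 — Series combination: Z_total = R + L + C = 10 - j1.613e+04 Ω = 1.613e+04∠-90.0° Ω.
Step 4 — Source phasor: V = 18.8∠-30.0° V = 16.28 - j9.4 V.
Step 5 — Ohm's law: I = V / Z_total = (16.28 - j9.4) / (10 - j1.613e+04) = 0.0005832 + j0.001009 A.
Step 6 — Convert to polar: |I| = 0.001165 A, ∠I = 60.0°.

I = 0.001165∠60.0° A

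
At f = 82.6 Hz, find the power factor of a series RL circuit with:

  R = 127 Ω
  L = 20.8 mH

Step 1 — Angular frequency: ω = 2π·f = 2π·82.6 = 519 rad/s.
Step 2 — Component impedances:
  R: Z = R = 127 Ω
  L: Z = jωL = j·519·0.0208 = 0 + j10.8 Ω
Step 3 — Series combination: Z_total = R + L = 127 + j10.8 Ω = 127.5∠4.9° Ω.
Step 4 — Power factor: PF = cos(φ) = Re(Z)/|Z| = 127/127.46 = 0.9964.
Step 5 — Type: Im(Z) = 10.8 ⇒ lagging (phase φ = 4.9°).

PF = 0.9964 (lagging, φ = 4.9°)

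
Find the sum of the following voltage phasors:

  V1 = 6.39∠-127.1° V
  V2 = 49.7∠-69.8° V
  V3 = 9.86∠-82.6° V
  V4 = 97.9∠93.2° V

Step 1 — Convert each phasor to rectangular form:
  V1 = 6.39·(cos(-127.1°) + j·sin(-127.1°)) = -3.854 - j5.097 V
  V2 = 49.7·(cos(-69.8°) + j·sin(-69.8°)) = 17.16 - j46.64 V
  V3 = 9.86·(cos(-82.6°) + j·sin(-82.6°)) = 1.27 - j9.778 V
  V4 = 97.9·(cos(93.2°) + j·sin(93.2°)) = -5.465 + j97.75 V
Step 2 — Sum components: V_total = 9.112 + j36.23 V.
Step 3 — Convert to polar: |V_total| = 37.36 V, ∠V_total = 75.9°.

V_total = 37.36∠75.9° V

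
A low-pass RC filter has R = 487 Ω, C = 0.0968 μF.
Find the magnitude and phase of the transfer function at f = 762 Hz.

Step 1 — Angular frequency: ω = 2π·762 = 4788 rad/s.
Step 2 — Transfer function: H(jω) = 1/(1 + jωRC).
Step 3 — Denominator: 1 + jωRC = 1 + j·4788·487·9.68e-08 = 1 + j0.2257.
Step 4 — H = 0.9515 - j0.2148.
Step 5 — Magnitude: |H| = 0.9755 (-0.2 dB); phase: φ = -12.7°.

|H| = 0.9755 (-0.2 dB), φ = -12.7°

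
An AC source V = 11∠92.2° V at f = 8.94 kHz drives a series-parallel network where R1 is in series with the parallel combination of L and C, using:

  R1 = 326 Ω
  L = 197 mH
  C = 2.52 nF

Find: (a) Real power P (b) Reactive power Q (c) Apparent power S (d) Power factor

Step 1 — Angular frequency: ω = 2π·f = 2π·8940 = 5.617e+04 rad/s.
Step 2 — Component impedances:
  R1: Z = R = 326 Ω
  L: Z = jωL = j·5.617e+04·0.197 = 0 + j1.107e+04 Ω
  C: Z = 1/(jωC) = -j/(ω·C) = 0 - j7065 Ω
Step 3 — Parallel branch: L || C = 1/(1/L + 1/C) = 0 - j1.954e+04 Ω.
Step 4 — Series with R1: Z_total = R1 + (L || C) = 326 - j1.954e+04 Ω = 1.954e+04∠-89.0° Ω.
Step 5 — Source phasor: V = 11∠92.2° V = -0.4223 + j10.99 V.
Step 6 — Current: I = V / Z = -0.0005628 - j1.222e-05 A = 0.0005629∠-178.8° A.
Step 7 — Complex power: S = V·I* = 0.0001033 - j0.006192 VA.
Step 8 — Real power: P = Re(S) = 0.0001033 W.
Step 9 — Reactive power: Q = Im(S) = -0.006192 VAR.
Step 10 — Apparent power: |S| = 0.006192 VA.
Step 11 — Power factor: PF = P/|S| = 0.01668 (leading).

(a) P = 0.0001033 W  (b) Q = -0.006192 VAR  (c) S = 0.006192 VA  (d) PF = 0.01668 (leading)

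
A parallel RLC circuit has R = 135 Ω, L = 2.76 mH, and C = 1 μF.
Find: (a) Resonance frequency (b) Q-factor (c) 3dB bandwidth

Step 1 — Resonance: ω₀ = 1/√(LC) = 1/√(0.00276·1e-06) = 1.903e+04 rad/s.
Step 2 — f₀ = ω₀/(2π) = 3029 Hz.
Step 3 — Parallel Q: Q = R/(ω₀L) = 135/(1.903e+04·0.00276) = 2.57.
Step 4 — Bandwidth: Δω = ω₀/Q = 7407 rad/s; BW = Δω/(2π) = 1179 Hz.

(a) f₀ = 3029 Hz  (b) Q = 2.57  (c) BW = 1179 Hz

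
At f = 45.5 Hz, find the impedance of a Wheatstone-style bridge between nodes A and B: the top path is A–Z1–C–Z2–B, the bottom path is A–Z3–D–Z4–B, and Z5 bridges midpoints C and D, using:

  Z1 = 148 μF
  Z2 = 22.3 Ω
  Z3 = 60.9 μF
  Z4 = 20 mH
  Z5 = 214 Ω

Step 1 — Angular frequency: ω = 2π·f = 2π·45.5 = 285.9 rad/s.
Step 2 — Component impedances:
  Z1: Z = 1/(jωC) = -j/(ω·C) = 0 - j23.63 Ω
  Z2: Z = R = 22.3 Ω
  Z3: Z = 1/(jωC) = -j/(ω·C) = 0 - j57.44 Ω
  Z4: Z = jωL = j·285.9·0.02 = 0 + j5.718 Ω
  Z5: Z = R = 214 Ω
Step 3 — Bridge requires nodal analysis (the Z5 bridge couples midpoints C and D, so the two paths cannot be reduced to a simple series/parallel combination). Setting node B to ground and injecting 1 A at node A, the 3-node admittance system at A, C, D solves to V_A = Z_AB = 8.857 - j18.28 Ω = 20.32∠-64.2° Ω.

Z = 8.857 - j18.28 Ω = 20.32∠-64.2° Ω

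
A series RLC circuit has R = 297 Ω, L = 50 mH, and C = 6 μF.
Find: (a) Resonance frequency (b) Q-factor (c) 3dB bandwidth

Step 1 — Resonance: ω₀ = 1/√(LC) = 1/√(0.05·6e-06) = 1826 rad/s.
Step 2 — f₀ = ω₀/(2π) = 290.6 Hz.
Step 3 — Series Q: Q = ω₀L/R = 1826·0.05/297 = 0.3074.
Step 4 — Bandwidth: Δω = ω₀/Q = 5940 rad/s; BW = Δω/(2π) = 945.4 Hz.

(a) f₀ = 290.6 Hz  (b) Q = 0.3074  (c) BW = 945.4 Hz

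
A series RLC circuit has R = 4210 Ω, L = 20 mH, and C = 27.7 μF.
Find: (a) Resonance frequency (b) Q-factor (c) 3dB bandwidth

Step 1 — Resonance condition Im(Z)=0 gives ω₀ = 1/√(LC).
Step 2 — ω₀ = 1/√(0.02·2.77e-05) = 1344 rad/s.
Step 3 — f₀ = ω₀/(2π) = 213.8 Hz.
Step 4 — Series Q: Q = ω₀L/R = 1344·0.02/4210 = 0.006383.
Step 5 — 3dB bandwidth: Δω = ω₀/Q = 2.105e+05 rad/s; BW = Δω/(2π) = 3.35e+04 Hz.

(a) f₀ = 213.8 Hz  (b) Q = 0.006383  (c) BW = 3.35e+04 Hz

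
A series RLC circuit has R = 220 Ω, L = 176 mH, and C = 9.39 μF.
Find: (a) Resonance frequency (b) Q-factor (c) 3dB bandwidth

Step 1 — Resonance: ω₀ = 1/√(LC) = 1/√(0.176·9.39e-06) = 777.9 rad/s.
Step 2 — f₀ = ω₀/(2π) = 123.8 Hz.
Step 3 — Series Q: Q = ω₀L/R = 777.9·0.176/220 = 0.6223.
Step 4 — Bandwidth: Δω = ω₀/Q = 1250 rad/s; BW = Δω/(2π) = 198.9 Hz.

(a) f₀ = 123.8 Hz  (b) Q = 0.6223  (c) BW = 198.9 Hz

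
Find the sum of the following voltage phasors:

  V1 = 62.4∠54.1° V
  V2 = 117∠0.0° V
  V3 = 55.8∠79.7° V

Step 1 — Convert each phasor to rectangular form:
  V1 = 62.4·(cos(54.1°) + j·sin(54.1°)) = 36.59 + j50.55 V
  V2 = 117·(cos(0.0°) + j·sin(0.0°)) = 117 V
  V3 = 55.8·(cos(79.7°) + j·sin(79.7°)) = 9.977 + j54.9 V
Step 2 — Sum components: V_total = 163.6 + j105.4 V.
Step 3 — Convert to polar: |V_total| = 194.6 V, ∠V_total = 32.8°.

V_total = 194.6∠32.8° V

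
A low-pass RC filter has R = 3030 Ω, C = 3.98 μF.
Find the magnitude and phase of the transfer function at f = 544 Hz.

Step 1 — Angular frequency: ω = 2π·544 = 3418 rad/s.
Step 2 — Transfer function: H(jω) = 1/(1 + jωRC).
Step 3 — Denominator: 1 + jωRC = 1 + j·3418·3030·3.98e-06 = 1 + j41.22.
Step 4 — H = 0.0005882 - j0.02425.
Step 5 — Magnitude: |H| = 0.02425 (-32.3 dB); phase: φ = -88.6°.

|H| = 0.02425 (-32.3 dB), φ = -88.6°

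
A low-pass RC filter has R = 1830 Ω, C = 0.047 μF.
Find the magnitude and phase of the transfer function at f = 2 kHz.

Step 1 — Angular frequency: ω = 2π·2000 = 1.257e+04 rad/s.
Step 2 — Transfer function: H(jω) = 1/(1 + jωRC).
Step 3 — Denominator: 1 + jωRC = 1 + j·1.257e+04·1830·4.7e-08 = 1 + j1.081.
Step 4 — H = 0.4612 - j0.4985.
Step 5 — Magnitude: |H| = 0.6791 (-3.4 dB); phase: φ = -47.2°.

|H| = 0.6791 (-3.4 dB), φ = -47.2°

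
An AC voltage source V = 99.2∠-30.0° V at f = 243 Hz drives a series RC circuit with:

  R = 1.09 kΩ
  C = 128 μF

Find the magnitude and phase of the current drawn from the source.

Step 1 — Angular frequency: ω = 2π·f = 2π·243 = 1527 rad/s.
Step 2 — Component impedances:
  R: Z = R = 1090 Ω
  C: Z = 1/(jωC) = -j/(ω·C) = 0 - j5.117 Ω
Step 3 — Series combination: Z_total = R + C = 1090 - j5.117 Ω = 1090∠-0.3° Ω.
Step 4 — Source phasor: V = 99.2∠-30.0° V = 85.91 - j49.6 V.
Step 5 — Ohm's law: I = V / Z_total = (85.91 - j49.6) / (1090 - j5.117) = 0.07903 - j0.04513 A.
Step 6 — Convert to polar: |I| = 0.09101 A, ∠I = -29.7°.

I = 0.09101∠-29.7° A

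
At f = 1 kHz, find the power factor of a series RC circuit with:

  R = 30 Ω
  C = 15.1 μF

Step 1 — Angular frequency: ω = 2π·f = 2π·1000 = 6283 rad/s.
Step 2 — Component impedances:
  R: Z = R = 30 Ω
  C: Z = 1/(jωC) = -j/(ω·C) = 0 - j10.54 Ω
Step 3 — Series combination: Z_total = R + C = 30 - j10.54 Ω = 31.8∠-19.4° Ω.
Step 4 — Power factor: PF = cos(φ) = Re(Z)/|Z| = 30/31.798 = 0.9435.
Step 5 — Type: Im(Z) = -10.54 ⇒ leading (phase φ = -19.4°).

PF = 0.9435 (leading, φ = -19.4°)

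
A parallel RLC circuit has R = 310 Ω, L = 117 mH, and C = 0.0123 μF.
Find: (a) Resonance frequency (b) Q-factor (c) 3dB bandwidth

Step 1 — Resonance: ω₀ = 1/√(LC) = 1/√(0.117·1.23e-08) = 2.636e+04 rad/s.
Step 2 — f₀ = ω₀/(2π) = 4195 Hz.
Step 3 — Parallel Q: Q = R/(ω₀L) = 310/(2.636e+04·0.117) = 0.1005.
Step 4 — Bandwidth: Δω = ω₀/Q = 2.623e+05 rad/s; BW = Δω/(2π) = 4.174e+04 Hz.

(a) f₀ = 4195 Hz  (b) Q = 0.1005  (c) BW = 4.174e+04 Hz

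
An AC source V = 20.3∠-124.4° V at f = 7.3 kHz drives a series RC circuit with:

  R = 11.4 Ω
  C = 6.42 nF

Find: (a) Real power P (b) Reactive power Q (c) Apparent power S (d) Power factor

Step 1 — Angular frequency: ω = 2π·f = 2π·7300 = 4.587e+04 rad/s.
Step 2 — Component impedances:
  R: Z = R = 11.4 Ω
  C: Z = 1/(jωC) = -j/(ω·C) = 0 - j3396 Ω
Step 3 — Series combination: Z_total = R + C = 11.4 - j3396 Ω = 3396∠-89.8° Ω.
Step 4 — Source phasor: V = 20.3∠-124.4° V = -11.47 - j16.75 V.
Step 5 — Current: I = V / Z = 0.004921 - j0.003394 A = 0.005978∠-34.6° A.
Step 6 — Complex power: S = V·I* = 0.0004073 - j0.1213 VA.
Step 7 — Real power: P = Re(S) = 0.0004073 W.
Step 8 — Reactive power: Q = Im(S) = -0.1213 VAR.
Step 9 — Apparent power: |S| = 0.1213 VA.
Step 10 — Power factor: PF = P/|S| = 0.003357 (leading).

(a) P = 0.0004073 W  (b) Q = -0.1213 VAR  (c) S = 0.1213 VA  (d) PF = 0.003357 (leading)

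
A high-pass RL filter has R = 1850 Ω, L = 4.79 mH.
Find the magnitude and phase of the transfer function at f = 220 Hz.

Step 1 — Angular frequency: ω = 2π·220 = 1382 rad/s.
Step 2 — Transfer function: H(jω) = jωL/(R + jωL).
Step 3 — Numerator jωL = j·6.621; denominator R + jωL = 1850 + j6.621.
Step 4 — H = 1.281e-05 + j0.003579.
Step 5 — Magnitude: |H| = 0.003579 (-48.9 dB); phase: φ = 89.8°.

|H| = 0.003579 (-48.9 dB), φ = 89.8°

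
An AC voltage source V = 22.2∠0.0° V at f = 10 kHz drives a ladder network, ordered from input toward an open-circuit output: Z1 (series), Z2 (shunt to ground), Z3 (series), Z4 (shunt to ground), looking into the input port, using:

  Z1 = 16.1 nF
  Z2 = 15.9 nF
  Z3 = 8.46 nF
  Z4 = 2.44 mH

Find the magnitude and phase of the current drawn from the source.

Step 1 — Angular frequency: ω = 2π·f = 2π·1e+04 = 6.283e+04 rad/s.
Step 2 — Component impedances:
  Z1: Z = 1/(jωC) = -j/(ω·C) = 0 - j988.5 Ω
  Z2: Z = 1/(jωC) = -j/(ω·C) = 0 - j1001 Ω
  Z3: Z = 1/(jωC) = -j/(ω·C) = 0 - j1881 Ω
  Z4: Z = jωL = j·6.283e+04·0.00244 = 0 + j153.3 Ω
Step 3 — Ladder network (open output): work backward from the far end, alternating series and parallel combinations. Z_in = 0 - j1622 Ω = 1622∠-90.0° Ω.
Step 4 — Source phasor: V = 22.2∠0.0° V = 22.2 V.
Step 5 — Ohm's law: I = V / Z_total = (22.2) / (0 - j1622) = 0 + j0.01368 A.
Step 6 — Convert to polar: |I| = 0.01368 A, ∠I = 90.0°.

I = 0.01368∠90.0° A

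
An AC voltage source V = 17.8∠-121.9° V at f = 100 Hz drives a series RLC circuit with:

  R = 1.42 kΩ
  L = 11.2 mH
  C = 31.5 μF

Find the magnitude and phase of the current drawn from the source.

Step 1 — Angular frequency: ω = 2π·f = 2π·100 = 628.3 rad/s.
Step 2 — Component impedances:
  R: Z = R = 1420 Ω
  L: Z = jωL = j·628.3·0.0112 = 0 + j7.037 Ω
  C: Z = 1/(jωC) = -j/(ω·C) = 0 - j50.53 Ω
Step 3 — Series combination: Z_total = R + L + C = 1420 - j43.49 Ω = 1421∠-1.8° Ω.
Step 4 — Source phasor: V = 17.8∠-121.9° V = -9.406 - j15.11 V.
Step 5 — Ohm's law: I = V / Z_total = (-9.406 - j15.11) / (1420 - j43.49) = -0.006292 - j0.01083 A.
Step 6 — Convert to polar: |I| = 0.01253 A, ∠I = -120.1°.

I = 0.01253∠-120.1° A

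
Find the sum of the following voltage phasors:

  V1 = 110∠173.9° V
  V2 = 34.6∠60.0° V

Step 1 — Convert each phasor to rectangular form:
  V1 = 110·(cos(173.9°) + j·sin(173.9°)) = -109.4 + j11.69 V
  V2 = 34.6·(cos(60.0°) + j·sin(60.0°)) = 17.3 + j29.96 V
Step 2 — Sum components: V_total = -92.08 + j41.65 V.
Step 3 — Convert to polar: |V_total| = 101.1 V, ∠V_total = 155.7°.

V_total = 101.1∠155.7° V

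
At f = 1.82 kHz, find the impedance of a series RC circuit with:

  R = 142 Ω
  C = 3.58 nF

Step 1 — Angular frequency: ω = 2π·f = 2π·1820 = 1.144e+04 rad/s.
Step 2 — Component impedances:
  R: Z = R = 142 Ω
  C: Z = 1/(jωC) = -j/(ω·C) = 0 - j2.443e+04 Ω
Step 3 — Series combination: Z_total = R + C = 142 - j2.443e+04 Ω = 2.443e+04∠-89.7° Ω.

Z = 142 - j2.443e+04 Ω = 2.443e+04∠-89.7° Ω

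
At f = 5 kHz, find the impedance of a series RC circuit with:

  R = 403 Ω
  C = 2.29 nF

Step 1 — Angular frequency: ω = 2π·f = 2π·5000 = 3.142e+04 rad/s.
Step 2 — Component impedances:
  R: Z = R = 403 Ω
  C: Z = 1/(jωC) = -j/(ω·C) = 0 - j1.39e+04 Ω
Step 3 — Series combination: Z_total = R + C = 403 - j1.39e+04 Ω = 1.391e+04∠-88.3° Ω.

Z = 403 - j1.39e+04 Ω = 1.391e+04∠-88.3° Ω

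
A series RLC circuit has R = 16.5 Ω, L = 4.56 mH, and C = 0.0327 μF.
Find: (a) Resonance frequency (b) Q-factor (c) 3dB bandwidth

Step 1 — Resonance: ω₀ = 1/√(LC) = 1/√(0.00456·3.27e-08) = 8.189e+04 rad/s.
Step 2 — f₀ = ω₀/(2π) = 1.303e+04 Hz.
Step 3 — Series Q: Q = ω₀L/R = 8.189e+04·0.00456/16.5 = 22.63.
Step 4 — Bandwidth: Δω = ω₀/Q = 3618 rad/s; BW = Δω/(2π) = 575.9 Hz.

(a) f₀ = 1.303e+04 Hz  (b) Q = 22.63  (c) BW = 575.9 Hz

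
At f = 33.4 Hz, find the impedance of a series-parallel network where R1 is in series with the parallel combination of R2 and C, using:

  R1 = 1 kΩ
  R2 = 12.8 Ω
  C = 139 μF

Step 1 — Angular frequency: ω = 2π·f = 2π·33.4 = 209.9 rad/s.
Step 2 — Component impedances:
  R1: Z = R = 1000 Ω
  R2: Z = R = 12.8 Ω
  C: Z = 1/(jωC) = -j/(ω·C) = 0 - j34.28 Ω
Step 3 — Parallel branch: R2 || C = 1/(1/R2 + 1/C) = 11.23 - j4.194 Ω.
Step 4 — Series with R1: Z_total = R1 + (R2 || C) = 1011 - j4.194 Ω = 1011∠-0.2° Ω.

Z = 1011 - j4.194 Ω = 1011∠-0.2° Ω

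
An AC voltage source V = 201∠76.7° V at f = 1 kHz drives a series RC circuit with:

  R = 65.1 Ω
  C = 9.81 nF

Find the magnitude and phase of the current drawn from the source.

Step 1 — Angular frequency: ω = 2π·f = 2π·1000 = 6283 rad/s.
Step 2 — Component impedances:
  R: Z = R = 65.1 Ω
  C: Z = 1/(jωC) = -j/(ω·C) = 0 - j1.622e+04 Ω
Step 3 — Series combination: Z_total = R + C = 65.1 - j1.622e+04 Ω = 1.622e+04∠-89.8° Ω.
Step 4 — Source phasor: V = 201∠76.7° V = 46.24 + j195.6 V.
Step 5 — Ohm's law: I = V / Z_total = (46.24 + j195.6) / (65.1 - j1.622e+04) = -0.01205 + j0.002898 A.
Step 6 — Convert to polar: |I| = 0.01239 A, ∠I = 166.5°.

I = 0.01239∠166.5° A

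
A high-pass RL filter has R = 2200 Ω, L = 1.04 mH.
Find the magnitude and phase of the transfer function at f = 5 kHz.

Step 1 — Angular frequency: ω = 2π·5000 = 3.142e+04 rad/s.
Step 2 — Transfer function: H(jω) = jωL/(R + jωL).
Step 3 — Numerator jωL = j·32.67; denominator R + jωL = 2200 + j32.67.
Step 4 — H = 0.0002205 + j0.01485.
Step 5 — Magnitude: |H| = 0.01485 (-36.6 dB); phase: φ = 89.1°.

|H| = 0.01485 (-36.6 dB), φ = 89.1°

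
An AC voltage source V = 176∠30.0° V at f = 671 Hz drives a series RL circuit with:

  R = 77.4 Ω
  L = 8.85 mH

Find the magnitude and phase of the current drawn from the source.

Step 1 — Angular frequency: ω = 2π·f = 2π·671 = 4216 rad/s.
Step 2 — Component impedances:
  R: Z = R = 77.4 Ω
  L: Z = jωL = j·4216·0.00885 = 0 + j37.31 Ω
Step 3 — Series combination: Z_total = R + L = 77.4 + j37.31 Ω = 85.92∠25.7° Ω.
Step 4 — Source phasor: V = 176∠30.0° V = 152.4 + j88 V.
Step 5 — Ohm's law: I = V / Z_total = (152.4 + j88) / (77.4 + j37.31) = 2.043 + j0.1523 A.
Step 6 — Convert to polar: |I| = 2.048 A, ∠I = 4.3°.

I = 2.048∠4.3° A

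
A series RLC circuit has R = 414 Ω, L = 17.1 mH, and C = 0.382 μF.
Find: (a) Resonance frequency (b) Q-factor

Step 1 — Resonance condition Im(Z)=0 gives ω₀ = 1/√(LC).
Step 2 — ω₀ = 1/√(0.0171·3.82e-07) = 1.237e+04 rad/s.
Step 3 — f₀ = ω₀/(2π) = 1969 Hz.
Step 4 — Series Q: Q = ω₀L/R = 1.237e+04·0.0171/414 = 0.5111.

(a) f₀ = 1969 Hz  (b) Q = 0.5111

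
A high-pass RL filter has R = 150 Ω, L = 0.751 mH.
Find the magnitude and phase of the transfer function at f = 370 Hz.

Step 1 — Angular frequency: ω = 2π·370 = 2325 rad/s.
Step 2 — Transfer function: H(jω) = jωL/(R + jωL).
Step 3 — Numerator jωL = j·1.746; denominator R + jωL = 150 + j1.746.
Step 4 — H = 0.0001355 + j0.01164.
Step 5 — Magnitude: |H| = 0.01164 (-38.7 dB); phase: φ = 89.3°.

|H| = 0.01164 (-38.7 dB), φ = 89.3°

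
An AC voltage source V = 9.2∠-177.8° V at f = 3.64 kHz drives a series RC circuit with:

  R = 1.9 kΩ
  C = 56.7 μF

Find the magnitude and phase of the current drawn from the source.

Step 1 — Angular frequency: ω = 2π·f = 2π·3640 = 2.287e+04 rad/s.
Step 2 — Component impedances:
  R: Z = R = 1900 Ω
  C: Z = 1/(jωC) = -j/(ω·C) = 0 - j0.7711 Ω
Step 3 — Series combination: Z_total = R + C = 1900 - j0.7711 Ω = 1900∠-0.0° Ω.
Step 4 — Source phasor: V = 9.2∠-177.8° V = -9.193 - j0.3532 V.
Step 5 — Ohm's law: I = V / Z_total = (-9.193 - j0.3532) / (1900 - j0.7711) = -0.004838 - j0.0001878 A.
Step 6 — Convert to polar: |I| = 0.004842 A, ∠I = -177.8°.

I = 0.004842∠-177.8° A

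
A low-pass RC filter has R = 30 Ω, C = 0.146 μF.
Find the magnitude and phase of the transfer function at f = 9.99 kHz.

Step 1 — Angular frequency: ω = 2π·9990 = 6.277e+04 rad/s.
Step 2 — Transfer function: H(jω) = 1/(1 + jωRC).
Step 3 — Denominator: 1 + jωRC = 1 + j·6.277e+04·30·1.46e-07 = 1 + j0.2749.
Step 4 — H = 0.9297 - j0.2556.
Step 5 — Magnitude: |H| = 0.9642 (-0.3 dB); phase: φ = -15.4°.

|H| = 0.9642 (-0.3 dB), φ = -15.4°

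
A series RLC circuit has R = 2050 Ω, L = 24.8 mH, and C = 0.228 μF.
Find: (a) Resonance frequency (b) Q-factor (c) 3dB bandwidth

Step 1 — Resonance condition Im(Z)=0 gives ω₀ = 1/√(LC).
Step 2 — ω₀ = 1/√(0.0248·2.28e-07) = 1.33e+04 rad/s.
Step 3 — f₀ = ω₀/(2π) = 2117 Hz.
Step 4 — Series Q: Q = ω₀L/R = 1.33e+04·0.0248/2050 = 0.1609.
Step 5 — 3dB bandwidth: Δω = ω₀/Q = 8.266e+04 rad/s; BW = Δω/(2π) = 1.316e+04 Hz.

(a) f₀ = 2117 Hz  (b) Q = 0.1609  (c) BW = 1.316e+04 Hz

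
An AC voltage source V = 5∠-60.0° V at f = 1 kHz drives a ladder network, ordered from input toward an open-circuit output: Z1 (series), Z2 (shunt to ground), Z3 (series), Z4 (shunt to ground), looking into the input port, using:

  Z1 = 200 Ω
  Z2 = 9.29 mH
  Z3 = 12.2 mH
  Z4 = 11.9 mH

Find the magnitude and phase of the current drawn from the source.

Step 1 — Angular frequency: ω = 2π·f = 2π·1000 = 6283 rad/s.
Step 2 — Component impedances:
  Z1: Z = R = 200 Ω
  Z2: Z = jωL = j·6283·0.00929 = 0 + j58.37 Ω
  Z3: Z = jωL = j·6283·0.0122 = 0 + j76.65 Ω
  Z4: Z = jωL = j·6283·0.0119 = 0 + j74.77 Ω
Step 3 — Ladder network (open output): work backward from the far end, alternating series and parallel combinations. Z_in = 200 + j42.13 Ω = 204.4∠11.9° Ω.
Step 4 — Source phasor: V = 5∠-60.0° V = 2.5 - j4.33 V.
Step 5 — Ohm's law: I = V / Z_total = (2.5 - j4.33) / (200 + j42.13) = 0.007602 - j0.02325 A.
Step 6 — Convert to polar: |I| = 0.02446 A, ∠I = -71.9°.

I = 0.02446∠-71.9° A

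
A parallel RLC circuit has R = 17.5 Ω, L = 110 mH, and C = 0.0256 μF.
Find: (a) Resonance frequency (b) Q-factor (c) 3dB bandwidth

Step 1 — Resonance: ω₀ = 1/√(LC) = 1/√(0.11·2.56e-08) = 1.884e+04 rad/s.
Step 2 — f₀ = ω₀/(2π) = 2999 Hz.
Step 3 — Parallel Q: Q = R/(ω₀L) = 17.5/(1.884e+04·0.11) = 0.008442.
Step 4 — Bandwidth: Δω = ω₀/Q = 2.232e+06 rad/s; BW = Δω/(2π) = 3.553e+05 Hz.

(a) f₀ = 2999 Hz  (b) Q = 0.008442  (c) BW = 3.553e+05 Hz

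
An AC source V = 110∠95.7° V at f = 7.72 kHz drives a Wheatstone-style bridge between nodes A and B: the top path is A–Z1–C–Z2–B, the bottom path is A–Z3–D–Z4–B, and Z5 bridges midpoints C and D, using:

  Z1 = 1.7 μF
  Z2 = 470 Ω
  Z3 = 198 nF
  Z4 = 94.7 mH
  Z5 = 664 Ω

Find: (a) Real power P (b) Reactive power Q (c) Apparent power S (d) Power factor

Step 1 — Angular frequency: ω = 2π·f = 2π·7720 = 4.851e+04 rad/s.
Step 2 — Component impedances:
  Z1: Z = 1/(jωC) = -j/(ω·C) = 0 - j12.13 Ω
  Z2: Z = R = 470 Ω
  Z3: Z = 1/(jωC) = -j/(ω·C) = 0 - j104.1 Ω
  Z4: Z = jωL = j·4.851e+04·0.0947 = 0 + j4594 Ω
  Z5: Z = R = 664 Ω
Step 3 — Bridge requires nodal analysis (the Z5 bridge couples midpoints C and D, so the two paths cannot be reduced to a simple series/parallel combination). Setting node B to ground and injecting 1 A at node A, the 3-node admittance system at A, C, D solves to V_A = Z_AB = 467.3 + j37.29 Ω = 468.8∠4.6° Ω.
Step 4 — Source phasor: V = 110∠95.7° V = -10.93 + j109.5 V.
Step 5 — Current: I = V / Z = -0.004656 + j0.2346 A = 0.2347∠91.1° A.
Step 6 — Complex power: S = V·I* = 25.73 + j2.053 VA.
Step 7 — Real power: P = Re(S) = 25.73 W.
Step 8 — Reactive power: Q = Im(S) = 2.053 VAR.
Step 9 — Apparent power: |S| = 25.81 VA.
Step 10 — Power factor: PF = P/|S| = 0.9968 (lagging).

(a) P = 25.73 W  (b) Q = 2.053 VAR  (c) S = 25.81 VA  (d) PF = 0.9968 (lagging)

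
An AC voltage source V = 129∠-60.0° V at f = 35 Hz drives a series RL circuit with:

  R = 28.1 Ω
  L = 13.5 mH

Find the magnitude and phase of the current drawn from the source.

Step 1 — Angular frequency: ω = 2π·f = 2π·35 = 219.9 rad/s.
Step 2 — Component impedances:
  R: Z = R = 28.1 Ω
  L: Z = jωL = j·219.9·0.0135 = 0 + j2.969 Ω
Step 3 — Series combination: Z_total = R + L = 28.1 + j2.969 Ω = 28.26∠6.0° Ω.
Step 4 — Source phasor: V = 129∠-60.0° V = 64.5 - j111.7 V.
Step 5 — Ohm's law: I = V / Z_total = (64.5 - j111.7) / (28.1 + j2.969) = 1.855 - j4.172 A.
Step 6 — Convert to polar: |I| = 4.565 A, ∠I = -66.0°.

I = 4.565∠-66.0° A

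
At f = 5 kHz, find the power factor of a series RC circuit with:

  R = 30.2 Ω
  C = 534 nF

Step 1 — Angular frequency: ω = 2π·f = 2π·5000 = 3.142e+04 rad/s.
Step 2 — Component impedances:
  R: Z = R = 30.2 Ω
  C: Z = 1/(jωC) = -j/(ω·C) = 0 - j59.61 Ω
Step 3 — Series combination: Z_total = R + C = 30.2 - j59.61 Ω = 66.82∠-63.1° Ω.
Step 4 — Power factor: PF = cos(φ) = Re(Z)/|Z| = 30.2/66.822 = 0.4519.
Step 5 — Type: Im(Z) = -59.61 ⇒ leading (phase φ = -63.1°).

PF = 0.4519 (leading, φ = -63.1°)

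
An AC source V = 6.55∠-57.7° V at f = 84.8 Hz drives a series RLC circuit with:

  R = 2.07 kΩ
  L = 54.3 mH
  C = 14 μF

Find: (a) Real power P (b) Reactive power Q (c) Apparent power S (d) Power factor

Step 1 — Angular frequency: ω = 2π·f = 2π·84.8 = 532.8 rad/s.
Step 2 — Component impedances:
  R: Z = R = 2070 Ω
  L: Z = jωL = j·532.8·0.0543 = 0 + j28.93 Ω
  C: Z = 1/(jωC) = -j/(ω·C) = 0 - j134.1 Ω
Step 3 — Series combination: Z_total = R + L + C = 2070 - j105.1 Ω = 2073∠-2.9° Ω.
Step 4 — Source phasor: V = 6.55∠-57.7° V = 3.5 - j5.536 V.
Step 5 — Current: I = V / Z = 0.001822 - j0.002582 A = 0.00316∠-54.8° A.
Step 6 — Complex power: S = V·I* = 0.02067 - j0.00105 VA.
Step 7 — Real power: P = Re(S) = 0.02067 W.
Step 8 — Reactive power: Q = Im(S) = -0.00105 VAR.
Step 9 — Apparent power: |S| = 0.0207 VA.
Step 10 — Power factor: PF = P/|S| = 0.9987 (leading).

(a) P = 0.02067 W  (b) Q = -0.00105 VAR  (c) S = 0.0207 VA  (d) PF = 0.9987 (leading)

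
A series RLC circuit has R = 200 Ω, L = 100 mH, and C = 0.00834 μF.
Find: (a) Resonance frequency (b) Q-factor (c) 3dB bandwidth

Step 1 — Resonance condition Im(Z)=0 gives ω₀ = 1/√(LC).
Step 2 — ω₀ = 1/√(0.1·8.34e-09) = 3.463e+04 rad/s.
Step 3 — f₀ = ω₀/(2π) = 5511 Hz.
Step 4 — Series Q: Q = ω₀L/R = 3.463e+04·0.1/200 = 17.31.
Step 5 — 3dB bandwidth: Δω = ω₀/Q = 2000 rad/s; BW = Δω/(2π) = 318.3 Hz.

(a) f₀ = 5511 Hz  (b) Q = 17.31  (c) BW = 318.3 Hz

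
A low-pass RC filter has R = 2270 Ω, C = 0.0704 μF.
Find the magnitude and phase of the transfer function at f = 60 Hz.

Step 1 — Angular frequency: ω = 2π·60 = 377 rad/s.
Step 2 — Transfer function: H(jω) = 1/(1 + jωRC).
Step 3 — Denominator: 1 + jωRC = 1 + j·377·2270·7.04e-08 = 1 + j0.06025.
Step 4 — H = 0.9964 - j0.06003.
Step 5 — Magnitude: |H| = 0.9982 (-0.0 dB); phase: φ = -3.4°.

|H| = 0.9982 (-0.0 dB), φ = -3.4°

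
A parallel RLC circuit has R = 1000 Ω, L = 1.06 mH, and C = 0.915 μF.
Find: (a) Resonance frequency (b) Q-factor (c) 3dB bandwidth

Step 1 — Resonance: ω₀ = 1/√(LC) = 1/√(0.00106·9.15e-07) = 3.211e+04 rad/s.
Step 2 — f₀ = ω₀/(2π) = 5110 Hz.
Step 3 — Parallel Q: Q = R/(ω₀L) = 1000/(3.211e+04·0.00106) = 29.38.
Step 4 — Bandwidth: Δω = ω₀/Q = 1093 rad/s; BW = Δω/(2π) = 173.9 Hz.

(a) f₀ = 5110 Hz  (b) Q = 29.38  (c) BW = 173.9 Hz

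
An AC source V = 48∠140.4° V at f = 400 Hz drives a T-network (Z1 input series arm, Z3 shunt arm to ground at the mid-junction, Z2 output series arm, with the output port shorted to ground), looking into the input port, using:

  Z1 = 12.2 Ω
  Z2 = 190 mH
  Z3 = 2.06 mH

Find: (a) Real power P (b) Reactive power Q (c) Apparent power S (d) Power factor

Step 1 — Angular frequency: ω = 2π·f = 2π·400 = 2513 rad/s.
Step 2 — Component impedances:
  Z1: Z = R = 12.2 Ω
  Z2: Z = jωL = j·2513·0.19 = 0 + j477.5 Ω
  Z3: Z = jωL = j·2513·0.00206 = 0 + j5.177 Ω
Step 3 — With the output port shorted to ground, the output series arm Z2 runs from the junction to ground; the shunt arm Z3 also runs from the junction to ground. They appear in parallel: Z3 || Z2 = 0 + j5.122 Ω.
Step 4 — Series with input arm Z1: Z_in = Z1 + (Z3 || Z2) = 12.2 + j5.122 Ω = 13.23∠22.8° Ω.
Step 5 — Source phasor: V = 48∠140.4° V = -36.98 + j30.6 V.
Step 6 — Current: I = V / Z = -1.682 + j3.214 A = 3.628∠117.6° A.
Step 7 — Complex power: S = V·I* = 160.6 + j67.4 VA.
Step 8 — Real power: P = Re(S) = 160.6 W.
Step 9 — Reactive power: Q = Im(S) = 67.4 VAR.
Step 10 — Apparent power: |S| = 174.1 VA.
Step 11 — Power factor: PF = P/|S| = 0.922 (lagging).

(a) P = 160.6 W  (b) Q = 67.4 VAR  (c) S = 174.1 VA  (d) PF = 0.922 (lagging)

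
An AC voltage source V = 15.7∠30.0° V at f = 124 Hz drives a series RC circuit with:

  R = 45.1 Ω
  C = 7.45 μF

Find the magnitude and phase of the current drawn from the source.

Step 1 — Angular frequency: ω = 2π·f = 2π·124 = 779.1 rad/s.
Step 2 — Component impedances:
  R: Z = R = 45.1 Ω
  C: Z = 1/(jωC) = -j/(ω·C) = 0 - j172.3 Ω
Step 3 — Series combination: Z_total = R + C = 45.1 - j172.3 Ω = 178.1∠-75.3° Ω.
Step 4 — Source phasor: V = 15.7∠30.0° V = 13.6 + j7.85 V.
Step 5 — Ohm's law: I = V / Z_total = (13.6 + j7.85) / (45.1 - j172.3) = -0.02331 + j0.08502 A.
Step 6 — Convert to polar: |I| = 0.08816 A, ∠I = 105.3°.

I = 0.08816∠105.3° A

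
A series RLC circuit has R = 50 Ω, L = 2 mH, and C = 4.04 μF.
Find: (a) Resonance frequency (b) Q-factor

Step 1 — Resonance condition Im(Z)=0 gives ω₀ = 1/√(LC).
Step 2 — ω₀ = 1/√(0.002·4.04e-06) = 1.112e+04 rad/s.
Step 3 — f₀ = ω₀/(2π) = 1771 Hz.
Step 4 — Series Q: Q = ω₀L/R = 1.112e+04·0.002/50 = 0.445.

(a) f₀ = 1771 Hz  (b) Q = 0.445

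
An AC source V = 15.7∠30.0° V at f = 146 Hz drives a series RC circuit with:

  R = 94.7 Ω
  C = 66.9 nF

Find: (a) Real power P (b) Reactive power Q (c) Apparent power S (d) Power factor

Step 1 — Angular frequency: ω = 2π·f = 2π·146 = 917.3 rad/s.
Step 2 — Component impedances:
  R: Z = R = 94.7 Ω
  C: Z = 1/(jωC) = -j/(ω·C) = 0 - j1.629e+04 Ω
Step 3 — Series combination: Z_total = R + C = 94.7 - j1.629e+04 Ω = 1.629e+04∠-89.7° Ω.
Step 4 — Source phasor: V = 15.7∠30.0° V = 13.6 + j7.85 V.
Step 5 — Current: I = V / Z = -0.0004769 + j0.0008372 A = 0.0009635∠119.7° A.
Step 6 — Complex power: S = V·I* = 8.791e-05 - j0.01513 VA.
Step 7 — Real power: P = Re(S) = 8.791e-05 W.
Step 8 — Reactive power: Q = Im(S) = -0.01513 VAR.
Step 9 — Apparent power: |S| = 0.01513 VA.
Step 10 — Power factor: PF = P/|S| = 0.005812 (leading).

(a) P = 8.791e-05 W  (b) Q = -0.01513 VAR  (c) S = 0.01513 VA  (d) PF = 0.005812 (leading)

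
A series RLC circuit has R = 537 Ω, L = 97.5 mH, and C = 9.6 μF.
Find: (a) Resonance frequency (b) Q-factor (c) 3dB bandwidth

Step 1 — Resonance condition Im(Z)=0 gives ω₀ = 1/√(LC).
Step 2 — ω₀ = 1/√(0.0975·9.6e-06) = 1034 rad/s.
Step 3 — f₀ = ω₀/(2π) = 164.5 Hz.
Step 4 — Series Q: Q = ω₀L/R = 1034·0.0975/537 = 0.1877.
Step 5 — 3dB bandwidth: Δω = ω₀/Q = 5508 rad/s; BW = Δω/(2π) = 876.6 Hz.

(a) f₀ = 164.5 Hz  (b) Q = 0.1877  (c) BW = 876.6 Hz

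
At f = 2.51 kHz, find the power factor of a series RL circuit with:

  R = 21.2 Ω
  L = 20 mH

Step 1 — Angular frequency: ω = 2π·f = 2π·2510 = 1.577e+04 rad/s.
Step 2 — Component impedances:
  R: Z = R = 21.2 Ω
  L: Z = jωL = j·1.577e+04·0.02 = 0 + j315.4 Ω
Step 3 — Series combination: Z_total = R + L = 21.2 + j315.4 Ω = 316.1∠86.2° Ω.
Step 4 — Power factor: PF = cos(φ) = Re(Z)/|Z| = 21.2/316.13 = 0.06706.
Step 5 — Type: Im(Z) = 315.4 ⇒ lagging (phase φ = 86.2°).

PF = 0.06706 (lagging, φ = 86.2°)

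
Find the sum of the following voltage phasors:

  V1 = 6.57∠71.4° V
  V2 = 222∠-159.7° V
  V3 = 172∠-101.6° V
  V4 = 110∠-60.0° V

Step 1 — Convert each phasor to rectangular form:
  V1 = 6.57·(cos(71.4°) + j·sin(71.4°)) = 2.096 + j6.227 V
  V2 = 222·(cos(-159.7°) + j·sin(-159.7°)) = -208.2 - j77.02 V
  V3 = 172·(cos(-101.6°) + j·sin(-101.6°)) = -34.59 - j168.5 V
  V4 = 110·(cos(-60.0°) + j·sin(-60.0°)) = 55 - j95.26 V
Step 2 — Sum components: V_total = -185.7 - j334.5 V.
Step 3 — Convert to polar: |V_total| = 382.6 V, ∠V_total = -119.0°.

V_total = 382.6∠-119.0° V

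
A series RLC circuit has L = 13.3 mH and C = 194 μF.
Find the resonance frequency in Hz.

Step 1 — Resonance condition Im(Z)=0 gives ω₀ = 1/√(LC).
Step 2 — ω₀ = 1/√(0.0133·0.000194) = 622.5 rad/s.
Step 3 — f₀ = ω₀/(2π) = 99.08 Hz.

f₀ = 99.08 Hz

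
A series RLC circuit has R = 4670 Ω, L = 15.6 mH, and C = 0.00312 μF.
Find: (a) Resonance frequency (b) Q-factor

Step 1 — Resonance condition Im(Z)=0 gives ω₀ = 1/√(LC).
Step 2 — ω₀ = 1/√(0.0156·3.12e-09) = 1.433e+05 rad/s.
Step 3 — f₀ = ω₀/(2π) = 2.281e+04 Hz.
Step 4 — Series Q: Q = ω₀L/R = 1.433e+05·0.0156/4670 = 0.4788.

(a) f₀ = 2.281e+04 Hz  (b) Q = 0.4788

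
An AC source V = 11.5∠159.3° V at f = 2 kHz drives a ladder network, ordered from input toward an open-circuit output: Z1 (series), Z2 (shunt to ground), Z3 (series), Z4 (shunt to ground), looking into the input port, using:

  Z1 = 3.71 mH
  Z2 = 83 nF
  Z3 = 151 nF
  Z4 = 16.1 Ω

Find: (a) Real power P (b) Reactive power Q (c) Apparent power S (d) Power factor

Step 1 — Angular frequency: ω = 2π·f = 2π·2000 = 1.257e+04 rad/s.
Step 2 — Component impedances:
  Z1: Z = jωL = j·1.257e+04·0.00371 = 0 + j46.62 Ω
  Z2: Z = 1/(jωC) = -j/(ω·C) = 0 - j958.8 Ω
  Z3: Z = 1/(jωC) = -j/(ω·C) = 0 - j527 Ω
  Z4: Z = R = 16.1 Ω
Step 3 — Ladder network (open output): work backward from the far end, alternating series and parallel combinations. Z_in = 6.703 - j293.5 Ω = 293.6∠-88.7° Ω.
Step 4 — Source phasor: V = 11.5∠159.3° V = -10.76 + j4.065 V.
Step 5 — Current: I = V / Z = -0.01468 - j0.03631 A = 0.03917∠-112.0° A.
Step 6 — Complex power: S = V·I* = 0.01028 - j0.4503 VA.
Step 7 — Real power: P = Re(S) = 0.01028 W.
Step 8 — Reactive power: Q = Im(S) = -0.4503 VAR.
Step 9 — Apparent power: |S| = 0.4504 VA.
Step 10 — Power factor: PF = P/|S| = 0.02283 (leading).

(a) P = 0.01028 W  (b) Q = -0.4503 VAR  (c) S = 0.4504 VA  (d) PF = 0.02283 (leading)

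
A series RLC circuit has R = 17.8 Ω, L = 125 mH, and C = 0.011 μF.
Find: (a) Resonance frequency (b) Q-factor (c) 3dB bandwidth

Step 1 — Resonance condition Im(Z)=0 gives ω₀ = 1/√(LC).
Step 2 — ω₀ = 1/√(0.125·1.1e-08) = 2.697e+04 rad/s.
Step 3 — f₀ = ω₀/(2π) = 4292 Hz.
Step 4 — Series Q: Q = ω₀L/R = 2.697e+04·0.125/17.8 = 189.4.
Step 5 — 3dB bandwidth: Δω = ω₀/Q = 142.4 rad/s; BW = Δω/(2π) = 22.66 Hz.

(a) f₀ = 4292 Hz  (b) Q = 189.4  (c) BW = 22.66 Hz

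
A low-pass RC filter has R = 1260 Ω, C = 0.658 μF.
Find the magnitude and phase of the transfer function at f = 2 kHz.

Step 1 — Angular frequency: ω = 2π·2000 = 1.257e+04 rad/s.
Step 2 — Transfer function: H(jω) = 1/(1 + jωRC).
Step 3 — Denominator: 1 + jωRC = 1 + j·1.257e+04·1260·6.58e-07 = 1 + j10.42.
Step 4 — H = 0.009129 - j0.09511.
Step 5 — Magnitude: |H| = 0.09554 (-20.4 dB); phase: φ = -84.5°.

|H| = 0.09554 (-20.4 dB), φ = -84.5°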